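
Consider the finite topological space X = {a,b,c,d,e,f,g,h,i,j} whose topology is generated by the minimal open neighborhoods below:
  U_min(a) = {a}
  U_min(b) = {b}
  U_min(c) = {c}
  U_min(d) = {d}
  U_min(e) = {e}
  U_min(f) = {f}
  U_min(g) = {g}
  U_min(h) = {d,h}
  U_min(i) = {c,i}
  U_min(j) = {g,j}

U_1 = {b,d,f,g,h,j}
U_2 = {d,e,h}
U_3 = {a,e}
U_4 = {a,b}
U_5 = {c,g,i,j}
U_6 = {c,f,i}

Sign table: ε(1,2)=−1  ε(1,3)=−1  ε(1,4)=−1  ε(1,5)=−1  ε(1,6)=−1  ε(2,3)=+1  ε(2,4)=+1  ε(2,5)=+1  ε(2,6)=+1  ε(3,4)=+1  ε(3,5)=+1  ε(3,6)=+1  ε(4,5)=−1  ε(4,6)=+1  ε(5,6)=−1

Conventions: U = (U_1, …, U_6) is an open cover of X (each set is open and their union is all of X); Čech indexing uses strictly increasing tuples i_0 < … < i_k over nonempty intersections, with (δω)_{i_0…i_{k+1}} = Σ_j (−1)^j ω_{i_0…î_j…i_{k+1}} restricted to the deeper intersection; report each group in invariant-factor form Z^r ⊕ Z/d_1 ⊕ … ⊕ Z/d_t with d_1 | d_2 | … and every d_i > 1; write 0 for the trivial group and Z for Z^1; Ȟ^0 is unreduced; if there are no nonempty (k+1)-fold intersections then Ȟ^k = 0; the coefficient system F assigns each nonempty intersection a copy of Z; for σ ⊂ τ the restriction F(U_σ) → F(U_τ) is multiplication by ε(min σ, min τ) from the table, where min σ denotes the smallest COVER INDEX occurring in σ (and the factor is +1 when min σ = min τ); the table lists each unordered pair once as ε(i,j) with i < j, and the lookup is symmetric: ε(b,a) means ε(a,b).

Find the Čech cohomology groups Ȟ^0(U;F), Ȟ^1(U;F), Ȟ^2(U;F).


nerve simplices:
  U12={d,h} U14={b} U15={g,j} U16={f} U23={e} U34={a} U56={c,i}
C dims 6,7; δ0: rk 6, SNF 1^5·2
degree 0: 6−6−0 = 0 → Ȟ^0 ≅ 0
degree 1: 7−0−6 = 1 plus torsion [2] → Ȟ^1 ≅ Z ⊕ Z/2
degree 2: 0−0−0 = 0 → Ȟ^2 ≅ 0

Ȟ^0(U;F) ≅ 0; Ȟ^1(U;F) ≅ Z ⊕ Z/2; Ȟ^2(U;F) ≅ 0


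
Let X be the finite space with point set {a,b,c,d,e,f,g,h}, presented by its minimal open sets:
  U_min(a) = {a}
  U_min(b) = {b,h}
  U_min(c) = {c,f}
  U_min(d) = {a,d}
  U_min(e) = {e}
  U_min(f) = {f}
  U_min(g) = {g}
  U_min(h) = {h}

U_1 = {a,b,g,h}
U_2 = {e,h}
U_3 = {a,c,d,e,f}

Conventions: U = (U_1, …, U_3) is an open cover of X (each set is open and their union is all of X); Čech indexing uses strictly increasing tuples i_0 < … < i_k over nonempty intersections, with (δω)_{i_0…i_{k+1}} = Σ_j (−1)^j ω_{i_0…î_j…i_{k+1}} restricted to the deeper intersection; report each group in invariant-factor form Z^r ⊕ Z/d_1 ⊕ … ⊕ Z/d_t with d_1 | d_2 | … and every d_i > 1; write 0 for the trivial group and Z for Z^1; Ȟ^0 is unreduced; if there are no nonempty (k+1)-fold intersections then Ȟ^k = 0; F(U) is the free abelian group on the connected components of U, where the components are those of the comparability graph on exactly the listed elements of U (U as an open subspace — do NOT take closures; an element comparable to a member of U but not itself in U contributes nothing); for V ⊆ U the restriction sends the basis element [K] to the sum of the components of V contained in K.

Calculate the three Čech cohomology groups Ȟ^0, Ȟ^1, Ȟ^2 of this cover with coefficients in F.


nonempty intersections:
  U12={h} U13={a} U23={e}
components per intersection:
  U1: {a} {b,h} {g}
  U2: {e} {h}
  U3: {a,d} {c,f} {e}
  U12: {h}
  U13: {a}
  U23: {e}
C dims 8,3; δ0: rk 3, SNF 1^3
Ȟ^0: (8−3)−0=5 ⇒ Z^5
Ȟ^1: (3−0)−3=0 ⇒ 0
Ȟ^2: (0−0)−0=0 ⇒ 0

Ȟ^0 ≅ Z^5, Ȟ^1 ≅ 0, Ȟ^2 ≅ 0


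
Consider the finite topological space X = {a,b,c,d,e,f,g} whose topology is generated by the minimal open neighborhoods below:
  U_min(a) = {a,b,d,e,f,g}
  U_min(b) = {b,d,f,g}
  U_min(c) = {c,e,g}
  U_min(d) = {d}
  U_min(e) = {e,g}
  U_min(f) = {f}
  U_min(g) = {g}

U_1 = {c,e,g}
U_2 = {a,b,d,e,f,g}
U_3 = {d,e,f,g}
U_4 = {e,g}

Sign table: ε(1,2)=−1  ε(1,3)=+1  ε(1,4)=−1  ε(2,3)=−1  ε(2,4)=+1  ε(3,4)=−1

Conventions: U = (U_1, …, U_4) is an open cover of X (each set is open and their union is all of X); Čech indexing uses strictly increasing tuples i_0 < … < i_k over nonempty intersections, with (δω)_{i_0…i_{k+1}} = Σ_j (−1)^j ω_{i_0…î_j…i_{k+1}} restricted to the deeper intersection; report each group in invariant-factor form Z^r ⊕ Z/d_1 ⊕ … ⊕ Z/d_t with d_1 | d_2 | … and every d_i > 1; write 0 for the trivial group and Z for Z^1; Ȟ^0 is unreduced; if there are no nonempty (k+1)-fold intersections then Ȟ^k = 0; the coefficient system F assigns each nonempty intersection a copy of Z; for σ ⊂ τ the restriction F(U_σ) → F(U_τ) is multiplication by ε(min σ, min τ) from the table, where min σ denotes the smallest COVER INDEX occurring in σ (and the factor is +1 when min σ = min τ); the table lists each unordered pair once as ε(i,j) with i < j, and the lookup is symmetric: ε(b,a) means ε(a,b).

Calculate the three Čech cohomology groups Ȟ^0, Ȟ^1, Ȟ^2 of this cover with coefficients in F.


Ȟ^0 = Z; Ȟ^1 = 0; Ȟ^2 = 0

nonempty intersections:
  U12={e,g} U13={e,g} U14={e,g} U23={d,e,f,g} U24={e,g} U34={e,g}
  U123={e,g} U124={e,g} U134={e,g} U234={e,g}
  U1234={e,g}
C dims 4,6,4,1; δ0: rk 3, SNF 1^3; δ1: rk 3, SNF 1^3; δ2: rk 1, SNF 1^1
Ȟ^0: (4−3)−0=1 ⇒ Z
Ȟ^1: (6−3)−3=0 ⇒ 0
Ȟ^2: (4−1)−3=0 ⇒ 0


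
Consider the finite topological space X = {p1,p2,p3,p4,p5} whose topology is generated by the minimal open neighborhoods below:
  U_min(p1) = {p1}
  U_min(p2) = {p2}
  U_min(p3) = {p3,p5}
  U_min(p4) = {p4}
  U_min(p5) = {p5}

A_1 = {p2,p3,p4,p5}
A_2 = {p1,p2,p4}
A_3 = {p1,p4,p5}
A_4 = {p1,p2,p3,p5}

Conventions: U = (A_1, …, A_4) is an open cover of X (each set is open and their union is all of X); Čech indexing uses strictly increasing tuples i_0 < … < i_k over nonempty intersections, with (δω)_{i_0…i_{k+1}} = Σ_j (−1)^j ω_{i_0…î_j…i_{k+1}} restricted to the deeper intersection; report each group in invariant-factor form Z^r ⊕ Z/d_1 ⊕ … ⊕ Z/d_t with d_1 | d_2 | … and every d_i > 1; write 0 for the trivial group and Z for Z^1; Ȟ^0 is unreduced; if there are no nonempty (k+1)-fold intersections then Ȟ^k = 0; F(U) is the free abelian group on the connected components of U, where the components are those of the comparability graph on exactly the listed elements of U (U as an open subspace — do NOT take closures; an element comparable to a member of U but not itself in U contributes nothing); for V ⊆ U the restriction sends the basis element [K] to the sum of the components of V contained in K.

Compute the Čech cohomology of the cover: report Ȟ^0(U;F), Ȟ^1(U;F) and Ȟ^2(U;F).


Ȟ^0 ≅ Z^4; Ȟ^1 ≅ 0; Ȟ^2 ≅ 0

nerve simplices:
  A12={p2,p4} A13={p4,p5} A14={p2,p3,p5} A23={p1,p4} A24={p1,p2} A34={p1,p5}
  A123={p4} A124={p2} A134={p5} A234={p1}
components per intersection:
  A1: {p2} {p3,p5} {p4}
  A2: {p1} {p2} {p4}
  A3: {p1} {p4} {p5}
  A4: {p1} {p2} {p3,p5}
  A12: {p2} {p4}
  A13: {p4} {p5}
  A14: {p2} {p3,p5}
  A23: {p1} {p4}
  A24: {p1} {p2}
  A34: {p1} {p5}
  A123: {p4}
  A124: {p2}
  A134: {p5}
  A234: {p1}
C dims 12,12,4; δ0: rk 8, SNF 1^8; δ1: rk 4, SNF 1^4
degree 0: 12−8−0 = 4 → Ȟ^0 ≅ Z^4
degree 1: 12−4−8 = 0 → Ȟ^1 ≅ 0
degree 2: 4−0−4 = 0 → Ȟ^2 ≅ 0


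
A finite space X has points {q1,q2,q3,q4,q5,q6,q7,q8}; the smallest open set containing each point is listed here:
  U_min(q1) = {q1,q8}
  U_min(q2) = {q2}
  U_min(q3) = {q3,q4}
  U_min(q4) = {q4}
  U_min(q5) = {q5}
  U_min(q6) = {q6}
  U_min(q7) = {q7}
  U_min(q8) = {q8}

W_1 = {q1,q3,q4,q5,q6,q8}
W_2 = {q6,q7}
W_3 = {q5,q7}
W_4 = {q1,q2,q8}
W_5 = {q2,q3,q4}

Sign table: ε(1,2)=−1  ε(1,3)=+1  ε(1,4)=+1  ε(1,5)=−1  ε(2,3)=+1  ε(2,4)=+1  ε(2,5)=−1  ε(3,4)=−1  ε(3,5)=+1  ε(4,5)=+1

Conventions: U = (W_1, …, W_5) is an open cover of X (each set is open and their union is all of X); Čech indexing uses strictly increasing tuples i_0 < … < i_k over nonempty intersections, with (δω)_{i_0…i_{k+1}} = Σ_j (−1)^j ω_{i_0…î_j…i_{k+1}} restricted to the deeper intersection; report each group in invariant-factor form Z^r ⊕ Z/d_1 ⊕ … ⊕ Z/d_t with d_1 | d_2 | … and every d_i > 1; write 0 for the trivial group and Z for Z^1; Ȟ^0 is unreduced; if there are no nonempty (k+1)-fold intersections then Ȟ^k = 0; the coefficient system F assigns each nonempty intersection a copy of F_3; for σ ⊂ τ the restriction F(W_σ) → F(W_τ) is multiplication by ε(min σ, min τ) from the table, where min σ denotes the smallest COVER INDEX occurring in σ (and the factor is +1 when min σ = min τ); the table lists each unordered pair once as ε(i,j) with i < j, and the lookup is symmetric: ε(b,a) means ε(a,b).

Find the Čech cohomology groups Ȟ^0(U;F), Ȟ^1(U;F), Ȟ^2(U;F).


nonempty overlaps:
  W12={q6} W13={q5} W14={q1,q8} W15={q3,q4} W23={q7} W45={q2}
C dims 5,6; δ0: rk_F3 5
degree 0: 5−5−0 = 0 → Ȟ^0 ≅ 0
degree 1: 6−0−5 = 1 → Ȟ^1 ≅ Z/3
degree 2: 0−0−0 = 0 → Ȟ^2 ≅ 0

Ȟ^0(U;F) ≅ 0, Ȟ^1(U;F) ≅ Z/3 and Ȟ^2(U;F) ≅ 0


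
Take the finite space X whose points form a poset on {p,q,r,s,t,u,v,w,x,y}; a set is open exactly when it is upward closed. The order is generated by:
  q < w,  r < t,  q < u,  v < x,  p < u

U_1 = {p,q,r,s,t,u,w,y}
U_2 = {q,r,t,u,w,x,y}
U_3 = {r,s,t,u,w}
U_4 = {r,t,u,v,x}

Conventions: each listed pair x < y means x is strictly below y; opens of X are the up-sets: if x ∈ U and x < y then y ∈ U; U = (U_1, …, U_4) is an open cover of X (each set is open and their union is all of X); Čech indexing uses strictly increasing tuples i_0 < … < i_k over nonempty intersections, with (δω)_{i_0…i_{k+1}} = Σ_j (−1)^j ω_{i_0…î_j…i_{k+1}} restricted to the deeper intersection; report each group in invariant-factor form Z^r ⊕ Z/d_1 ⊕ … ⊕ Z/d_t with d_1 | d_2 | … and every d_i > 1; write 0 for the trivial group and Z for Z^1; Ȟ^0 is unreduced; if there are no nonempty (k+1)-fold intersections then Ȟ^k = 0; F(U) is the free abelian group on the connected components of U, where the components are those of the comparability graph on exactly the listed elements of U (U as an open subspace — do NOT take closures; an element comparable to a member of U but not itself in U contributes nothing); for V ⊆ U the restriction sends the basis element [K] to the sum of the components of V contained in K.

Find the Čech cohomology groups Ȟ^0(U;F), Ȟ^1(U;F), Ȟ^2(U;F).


cover nerve:
  U12={q,r,t,u,w,y} U13={r,s,t,u,w} U14={r,t,u} U23={r,t,u,w} U24={r,t,u,x} U34={r,t,u}
  U123={r,t,u,w} U124={r,t,u} U134={r,t,u} U234={r,t,u}
  U1234={r,t,u}
components per intersection:
  U1: {p,q,u,w} {r,t} {s} {y}
  U2: {q,u,w} {r,t} {x} {y}
  U3: {r,t} {s} {u} {w}
  U4: {r,t} {u} {v,x}
  U12: {q,u,w} {r,t} {y}
  U13: {r,t} {s} {u} {w}
  U14: {r,t} {u}
  U23: {r,t} {u} {w}
  U24: {r,t} {u} {x}
  U34: {r,t} {u}
  U123: {r,t} {u} {w}
  U124: {r,t} {u}
  U134: {r,t} {u}
  U234: {r,t} {u}
  U1234: {r,t} {u}
C dims 15,17,9,2; δ0: rk 10, SNF 1^10; δ1: rk 7, SNF 1^7; δ2: rk 2, SNF 1^2
Ȟ^0: (15−10)−0=5 ⇒ Z^5
Ȟ^1: (17−7)−10=0 ⇒ 0
Ȟ^2: (9−2)−7=0 ⇒ 0

Ȟ^0 = Z^5,  Ȟ^1 = 0,  Ȟ^2 = 0


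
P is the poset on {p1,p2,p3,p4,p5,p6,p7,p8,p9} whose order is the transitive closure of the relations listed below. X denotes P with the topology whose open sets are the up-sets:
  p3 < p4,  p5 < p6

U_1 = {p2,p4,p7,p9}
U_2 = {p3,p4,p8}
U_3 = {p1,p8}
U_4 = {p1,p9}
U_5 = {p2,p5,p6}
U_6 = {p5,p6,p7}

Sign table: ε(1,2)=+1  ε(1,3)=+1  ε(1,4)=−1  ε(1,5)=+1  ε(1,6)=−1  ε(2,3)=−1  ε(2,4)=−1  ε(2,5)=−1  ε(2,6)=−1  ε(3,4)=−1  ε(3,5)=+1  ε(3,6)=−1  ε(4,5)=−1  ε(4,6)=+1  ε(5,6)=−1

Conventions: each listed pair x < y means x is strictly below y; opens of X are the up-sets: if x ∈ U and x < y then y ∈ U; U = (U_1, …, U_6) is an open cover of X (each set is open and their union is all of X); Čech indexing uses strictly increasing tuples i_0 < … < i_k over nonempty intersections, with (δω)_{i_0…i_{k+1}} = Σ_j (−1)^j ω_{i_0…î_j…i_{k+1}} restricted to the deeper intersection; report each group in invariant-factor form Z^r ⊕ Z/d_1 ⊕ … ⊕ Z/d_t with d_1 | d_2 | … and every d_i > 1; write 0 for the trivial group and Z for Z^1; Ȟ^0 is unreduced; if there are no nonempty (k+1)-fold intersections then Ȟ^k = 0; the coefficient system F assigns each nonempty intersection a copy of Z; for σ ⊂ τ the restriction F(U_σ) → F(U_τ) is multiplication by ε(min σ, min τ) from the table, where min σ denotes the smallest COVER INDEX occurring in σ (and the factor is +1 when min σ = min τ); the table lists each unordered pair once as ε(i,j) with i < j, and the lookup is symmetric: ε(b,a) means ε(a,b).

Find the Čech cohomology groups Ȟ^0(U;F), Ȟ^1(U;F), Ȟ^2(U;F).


Ȟ^0(U;F) ≅ 0,  Ȟ^1(U;F) ≅ Z ⊕ Z/2,  Ȟ^2(U;F) ≅ 0

nonempty overlaps:
  U12={p4} U14={p9} U15={p2} U16={p7} U23={p8} U34={p1} U56={p5,p6}
C dims 6,7; δ0: rk 6, SNF 1^5·2
degree 0: 6−6−0 = 0 → Ȟ^0 ≅ 0
degree 1: 7−0−6 = 1 plus torsion [2] → Ȟ^1 ≅ Z ⊕ Z/2
degree 2: 0−0−0 = 0 → Ȟ^2 ≅ 0


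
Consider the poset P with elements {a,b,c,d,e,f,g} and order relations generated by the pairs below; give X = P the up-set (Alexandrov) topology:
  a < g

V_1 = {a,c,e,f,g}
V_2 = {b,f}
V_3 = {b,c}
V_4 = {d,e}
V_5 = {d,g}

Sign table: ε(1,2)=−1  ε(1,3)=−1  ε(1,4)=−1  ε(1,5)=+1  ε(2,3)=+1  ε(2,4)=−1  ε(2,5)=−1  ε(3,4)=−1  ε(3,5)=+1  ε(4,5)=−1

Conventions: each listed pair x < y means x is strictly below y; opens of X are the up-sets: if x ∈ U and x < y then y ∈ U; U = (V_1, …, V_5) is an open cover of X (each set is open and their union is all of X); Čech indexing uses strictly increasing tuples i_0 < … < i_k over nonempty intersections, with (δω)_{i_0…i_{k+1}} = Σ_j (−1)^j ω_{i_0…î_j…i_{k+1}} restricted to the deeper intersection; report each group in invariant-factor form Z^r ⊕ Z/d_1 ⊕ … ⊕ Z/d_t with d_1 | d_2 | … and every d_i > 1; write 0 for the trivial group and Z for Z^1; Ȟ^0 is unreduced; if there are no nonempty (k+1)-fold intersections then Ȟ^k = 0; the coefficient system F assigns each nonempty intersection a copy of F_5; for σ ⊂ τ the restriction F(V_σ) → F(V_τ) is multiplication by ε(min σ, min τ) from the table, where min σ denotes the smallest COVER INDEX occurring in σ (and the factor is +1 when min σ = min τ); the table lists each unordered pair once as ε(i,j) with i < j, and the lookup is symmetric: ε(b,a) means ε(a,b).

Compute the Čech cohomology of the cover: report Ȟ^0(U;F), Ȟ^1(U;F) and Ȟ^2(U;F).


Ȟ^0 = Z/5, Ȟ^1 = Z/5 ⊕ Z/5, Ȟ^2 = 0

nerve simplices:
  V12={f} V13={c} V14={e} V15={g} V23={b} V45={d}
C dims 5,6; δ0: rk_F5 4
degree 0: 5−4−0 = 1 → Ȟ^0 ≅ Z/5
degree 1: 6−0−4 = 2 → Ȟ^1 ≅ Z/5 ⊕ Z/5
degree 2: 0−0−0 = 0 → Ȟ^2 ≅ 0


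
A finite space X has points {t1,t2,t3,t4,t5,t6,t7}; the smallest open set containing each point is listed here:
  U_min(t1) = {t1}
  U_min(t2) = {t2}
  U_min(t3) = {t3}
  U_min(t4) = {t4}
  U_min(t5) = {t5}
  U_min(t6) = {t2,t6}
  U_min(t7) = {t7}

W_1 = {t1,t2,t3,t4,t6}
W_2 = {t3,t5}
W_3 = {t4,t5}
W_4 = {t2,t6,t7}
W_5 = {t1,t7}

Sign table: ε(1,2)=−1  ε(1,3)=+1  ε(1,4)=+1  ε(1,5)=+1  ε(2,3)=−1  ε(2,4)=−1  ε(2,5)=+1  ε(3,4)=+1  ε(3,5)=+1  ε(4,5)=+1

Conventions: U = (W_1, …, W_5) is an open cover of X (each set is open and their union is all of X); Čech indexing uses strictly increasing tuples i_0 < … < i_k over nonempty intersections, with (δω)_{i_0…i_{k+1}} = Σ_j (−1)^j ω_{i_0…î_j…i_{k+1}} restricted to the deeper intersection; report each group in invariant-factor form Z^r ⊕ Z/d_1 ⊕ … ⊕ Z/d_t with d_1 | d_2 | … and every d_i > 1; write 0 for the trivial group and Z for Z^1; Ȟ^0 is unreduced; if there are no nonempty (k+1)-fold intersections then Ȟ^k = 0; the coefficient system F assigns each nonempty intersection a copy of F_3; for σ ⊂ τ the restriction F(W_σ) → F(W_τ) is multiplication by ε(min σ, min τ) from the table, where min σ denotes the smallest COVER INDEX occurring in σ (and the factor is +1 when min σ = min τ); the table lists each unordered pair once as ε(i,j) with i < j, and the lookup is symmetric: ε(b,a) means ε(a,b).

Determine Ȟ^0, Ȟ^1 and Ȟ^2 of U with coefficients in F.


nerve simplices:
  W12={t3} W13={t4} W14={t2,t6} W15={t1} W23={t5} W45={t7}
C dims 5,6; δ0: rk_F3 4
degree 0: 5−4−0 = 1 → Ȟ^0 ≅ Z/3
degree 1: 6−0−4 = 2 → Ȟ^1 ≅ Z/3 ⊕ Z/3
degree 2: 0−0−0 = 0 → Ȟ^2 ≅ 0

Ȟ^0 = Z/3, Ȟ^1 = Z/3 ⊕ Z/3 and Ȟ^2 = 0


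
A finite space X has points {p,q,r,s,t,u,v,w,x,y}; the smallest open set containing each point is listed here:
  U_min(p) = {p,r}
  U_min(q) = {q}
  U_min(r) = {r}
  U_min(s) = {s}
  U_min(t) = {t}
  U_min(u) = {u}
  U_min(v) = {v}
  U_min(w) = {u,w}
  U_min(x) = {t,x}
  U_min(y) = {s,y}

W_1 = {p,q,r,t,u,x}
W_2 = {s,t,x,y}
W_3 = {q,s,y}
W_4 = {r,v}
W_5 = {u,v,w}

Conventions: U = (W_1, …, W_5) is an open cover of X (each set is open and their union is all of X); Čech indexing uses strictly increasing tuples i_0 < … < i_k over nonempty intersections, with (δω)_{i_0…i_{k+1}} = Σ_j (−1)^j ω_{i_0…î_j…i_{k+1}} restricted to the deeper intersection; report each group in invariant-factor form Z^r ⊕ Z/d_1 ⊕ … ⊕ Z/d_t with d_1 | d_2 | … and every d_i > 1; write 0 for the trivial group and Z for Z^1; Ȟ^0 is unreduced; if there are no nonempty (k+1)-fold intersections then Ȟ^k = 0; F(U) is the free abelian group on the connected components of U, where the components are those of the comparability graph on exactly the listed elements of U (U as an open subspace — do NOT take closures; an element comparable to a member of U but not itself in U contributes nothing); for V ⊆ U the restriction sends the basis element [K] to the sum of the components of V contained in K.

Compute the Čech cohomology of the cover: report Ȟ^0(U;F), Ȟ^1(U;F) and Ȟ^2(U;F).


nonempty intersections:
  W12={t,x} W13={q} W14={r} W15={u} W23={s,y} W45={v}
components per intersection:
  W1: {p,r} {q} {t,x} {u}
  W2: {s,y} {t,x}
  W3: {q} {s,y}
  W4: {r} {v}
  W5: {u,w} {v}
  W12: {t,x}
  W13: {q}
  W14: {r}
  W15: {u}
  W23: {s,y}
  W45: {v}
C dims 12,6; δ0: rk 6, SNF 1^6
Ȟ^0: (12−6)−0=6 ⇒ Z^6
Ȟ^1: (6−0)−6=0 ⇒ 0
Ȟ^2: (0−0)−0=0 ⇒ 0

Ȟ^0(U;F) ≅ Z^6, Ȟ^1(U;F) ≅ 0, Ȟ^2(U;F) ≅ 0


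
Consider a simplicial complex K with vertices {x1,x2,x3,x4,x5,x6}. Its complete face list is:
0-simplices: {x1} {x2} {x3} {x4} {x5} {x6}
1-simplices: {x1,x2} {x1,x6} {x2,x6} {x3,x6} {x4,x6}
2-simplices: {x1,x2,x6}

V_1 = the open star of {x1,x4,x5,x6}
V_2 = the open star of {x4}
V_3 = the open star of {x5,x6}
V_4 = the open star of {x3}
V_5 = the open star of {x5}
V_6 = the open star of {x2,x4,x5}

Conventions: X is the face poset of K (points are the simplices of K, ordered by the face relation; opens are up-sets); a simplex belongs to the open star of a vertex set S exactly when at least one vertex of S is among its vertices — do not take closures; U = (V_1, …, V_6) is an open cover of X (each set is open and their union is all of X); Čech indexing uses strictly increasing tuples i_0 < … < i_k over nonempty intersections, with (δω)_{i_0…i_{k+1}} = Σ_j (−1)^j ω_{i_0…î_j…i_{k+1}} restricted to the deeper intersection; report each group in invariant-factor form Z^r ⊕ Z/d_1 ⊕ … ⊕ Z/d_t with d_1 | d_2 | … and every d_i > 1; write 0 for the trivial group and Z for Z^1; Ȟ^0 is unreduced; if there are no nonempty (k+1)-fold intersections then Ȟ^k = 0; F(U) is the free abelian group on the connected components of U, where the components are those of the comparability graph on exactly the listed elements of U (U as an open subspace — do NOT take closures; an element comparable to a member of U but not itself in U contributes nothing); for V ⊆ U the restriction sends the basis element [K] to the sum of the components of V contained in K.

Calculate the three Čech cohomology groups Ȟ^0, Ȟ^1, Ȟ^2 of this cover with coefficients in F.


nerve of the cover:
  V1={{x1},{x4},{x5},{x6},{x1,x2},{x1,x6},{x2,x6},{x3,x6},{x4,x6},{x1,x2,x6}} V2={{x4},{x4,x6}} V3={{x5},{x6},{x1,x6},{x2,x6},{x3,x6},{x4,x6},{x1,x2,x6}} V4={{x3},{x3,x6}} V5={{x5}} V6={{x2},{x4},{x5},{x1,x2},{x2,x6},{x4,x6},{x1,x2,x6}}
  V12={{x4},{x4,x6}} V13={{x5},{x6},{x1,x6},{x2,x6},{x3,x6},{x4,x6},{x1,x2,x6}} V14={{x3,x6}} V15={{x5}} V16={{x4},{x5},{x1,x2},{x2,x6},{x4,x6},{x1,x2,x6}} V23={{x4,x6}} V26={{x4},{x4,x6}} V34={{x3,x6}} V35={{x5}} V36={{x5},{x2,x6},{x4,x6},{x1,x2,x6}} V56={{x5}}
  V123={{x4,x6}} V126={{x4},{x4,x6}} V134={{x3,x6}} V135={{x5}} V136={{x5},{x2,x6},{x4,x6},{x1,x2,x6}} V156={{x5}} V236={{x4,x6}} V356={{x5}}
  V1236={{x4,x6}} V1356={{x5}}
components per intersection:
  V1: {{x1},{x4},{x6},{x1,x2},{x1,x6},{x2,x6},{x3,x6},{x4,x6},{x1,x2,x6}} {{x5}}
  V2: {{x4},{x4,x6}}
  V3: {{x5}} {{x6},{x1,x6},{x2,x6},{x3,x6},{x4,x6},{x1,x2,x6}}
  V4: {{x3},{x3,x6}}
  V5: {{x5}}
  V6: {{x2},{x1,x2},{x2,x6},{x1,x2,x6}} {{x4},{x4,x6}} {{x5}}
  V12: {{x4},{x4,x6}}
  V13: {{x5}} {{x6},{x1,x6},{x2,x6},{x3,x6},{x4,x6},{x1,x2,x6}}
  V14: {{x3,x6}}
  V15: {{x5}}
  V16: {{x4},{x4,x6}} {{x5}} {{x1,x2},{x2,x6},{x1,x2,x6}}
  V23: {{x4,x6}}
  V26: {{x4},{x4,x6}}
  V34: {{x3,x6}}
  V35: {{x5}}
  V36: {{x5}} {{x2,x6},{x1,x2,x6}} {{x4,x6}}
  V56: {{x5}}
  V123: {{x4,x6}}
  V126: {{x4},{x4,x6}}
  V134: {{x3,x6}}
  V135: {{x5}}
  V136: {{x5}} {{x2,x6},{x1,x2,x6}} {{x4,x6}}
  V156: {{x5}}
  V236: {{x4,x6}}
  V356: {{x5}}
  V1236: {{x4,x6}}
  V1356: {{x5}}
C dims 10,16,10,2; δ0: rk 8, SNF 1^8; δ1: rk 8, SNF 1^8; δ2: rk 2, SNF 1^2
Ȟ^0 = (10 − 8) − 0 = 2, so Ȟ^0 ≅ Z^2
Ȟ^1 = (16 − 8) − 8 = 0, so Ȟ^1 ≅ 0
Ȟ^2 = (10 − 2) − 8 = 0, so Ȟ^2 ≅ 0

Ȟ^0(U;F) ≅ Z^2, Ȟ^1(U;F) ≅ 0 and Ȟ^2(U;F) ≅ 0


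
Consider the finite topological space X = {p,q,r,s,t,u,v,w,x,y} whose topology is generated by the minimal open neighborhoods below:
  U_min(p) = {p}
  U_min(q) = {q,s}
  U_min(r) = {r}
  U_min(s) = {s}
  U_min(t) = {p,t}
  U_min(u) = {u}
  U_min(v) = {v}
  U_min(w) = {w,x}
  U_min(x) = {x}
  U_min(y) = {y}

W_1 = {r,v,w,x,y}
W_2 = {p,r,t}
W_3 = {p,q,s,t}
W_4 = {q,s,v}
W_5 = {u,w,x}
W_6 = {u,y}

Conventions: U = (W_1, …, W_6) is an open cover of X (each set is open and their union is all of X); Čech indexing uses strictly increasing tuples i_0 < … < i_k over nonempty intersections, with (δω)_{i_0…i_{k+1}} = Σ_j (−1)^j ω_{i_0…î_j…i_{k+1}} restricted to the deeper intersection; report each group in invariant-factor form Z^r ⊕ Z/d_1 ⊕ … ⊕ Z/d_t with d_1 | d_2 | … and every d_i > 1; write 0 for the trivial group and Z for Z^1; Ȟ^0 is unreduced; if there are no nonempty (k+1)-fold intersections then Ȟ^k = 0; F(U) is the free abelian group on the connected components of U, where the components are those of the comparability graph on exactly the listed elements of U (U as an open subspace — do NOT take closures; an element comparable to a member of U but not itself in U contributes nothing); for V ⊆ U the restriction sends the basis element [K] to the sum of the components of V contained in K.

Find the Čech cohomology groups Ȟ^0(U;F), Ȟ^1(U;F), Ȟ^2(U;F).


Ȟ^0 = Z^7, Ȟ^1 = 0 and Ȟ^2 = 0

nonempty intersections:
  W12={r} W14={v} W15={w,x} W16={y} W23={p,t} W34={q,s} W56={u}
components per intersection:
  W1: {r} {v} {w,x} {y}
  W2: {p,t} {r}
  W3: {p,t} {q,s}
  W4: {q,s} {v}
  W5: {u} {w,x}
  W6: {u} {y}
  W12: {r}
  W14: {v}
  W15: {w,x}
  W16: {y}
  W23: {p,t}
  W34: {q,s}
  W56: {u}
C dims 14,7; δ0: rk 7, SNF 1^7
Ȟ^0: (14−7)−0=7 ⇒ Z^7
Ȟ^1: (7−0)−7=0 ⇒ 0
Ȟ^2: (0−0)−0=0 ⇒ 0


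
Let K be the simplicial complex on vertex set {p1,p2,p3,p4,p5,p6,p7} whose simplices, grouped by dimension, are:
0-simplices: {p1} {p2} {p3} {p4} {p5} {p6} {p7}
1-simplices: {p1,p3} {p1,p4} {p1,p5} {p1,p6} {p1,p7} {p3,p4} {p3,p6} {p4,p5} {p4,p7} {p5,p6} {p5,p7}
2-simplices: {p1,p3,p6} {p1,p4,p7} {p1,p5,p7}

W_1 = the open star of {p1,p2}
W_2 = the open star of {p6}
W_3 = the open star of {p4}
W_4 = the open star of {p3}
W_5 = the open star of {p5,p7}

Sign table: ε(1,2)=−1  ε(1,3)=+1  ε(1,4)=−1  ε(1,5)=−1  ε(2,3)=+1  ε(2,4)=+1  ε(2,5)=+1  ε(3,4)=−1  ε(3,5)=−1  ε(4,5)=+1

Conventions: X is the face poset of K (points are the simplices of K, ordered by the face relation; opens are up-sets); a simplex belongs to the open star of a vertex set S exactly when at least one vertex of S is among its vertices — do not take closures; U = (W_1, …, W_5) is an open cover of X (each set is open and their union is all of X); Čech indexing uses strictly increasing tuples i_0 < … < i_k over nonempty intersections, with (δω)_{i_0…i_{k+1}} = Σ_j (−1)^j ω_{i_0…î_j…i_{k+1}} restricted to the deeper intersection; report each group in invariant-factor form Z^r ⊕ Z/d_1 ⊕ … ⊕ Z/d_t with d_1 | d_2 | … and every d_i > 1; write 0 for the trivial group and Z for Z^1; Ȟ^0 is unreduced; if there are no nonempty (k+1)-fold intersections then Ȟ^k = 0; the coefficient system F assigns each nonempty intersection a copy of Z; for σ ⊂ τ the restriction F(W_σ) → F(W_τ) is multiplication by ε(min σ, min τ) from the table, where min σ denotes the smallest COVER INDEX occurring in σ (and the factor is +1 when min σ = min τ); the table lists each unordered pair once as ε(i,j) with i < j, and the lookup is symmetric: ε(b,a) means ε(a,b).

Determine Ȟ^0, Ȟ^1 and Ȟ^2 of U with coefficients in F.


intersection data:
  W1={{p1},{p2},{p1,p3},{p1,p4},{p1,p5},{p1,p6},{p1,p7},{p1,p3,p6},{p1,p4,p7},{p1,p5,p7}} W2={{p6},{p1,p6},{p3,p6},{p5,p6},{p1,p3,p6}} W3={{p4},{p1,p4},{p3,p4},{p4,p5},{p4,p7},{p1,p4,p7}} W4={{p3},{p1,p3},{p3,p4},{p3,p6},{p1,p3,p6}} W5={{p5},{p7},{p1,p5},{p1,p7},{p4,p5},{p4,p7},{p5,p6},{p5,p7},{p1,p4,p7},{p1,p5,p7}}
  W12={{p1,p6},{p1,p3,p6}} W13={{p1,p4},{p1,p4,p7}} W14={{p1,p3},{p1,p3,p6}} W15={{p1,p5},{p1,p7},{p1,p4,p7},{p1,p5,p7}} W24={{p3,p6},{p1,p3,p6}} W25={{p5,p6}} W34={{p3,p4}} W35={{p4,p5},{p4,p7},{p1,p4,p7}}
  W124={{p1,p3,p6}} W135={{p1,p4,p7}}
C dims 5,8,2; δ0: rk 4, SNF 1^4; δ1: rk 2, SNF 1^2
Ȟ^0 = (5 − 4) − 0 = 1, so Ȟ^0 ≅ Z
Ȟ^1 = (8 − 2) − 4 = 2, so Ȟ^1 ≅ Z^2
Ȟ^2 = (2 − 0) − 2 = 0, so Ȟ^2 ≅ 0

Ȟ^0 ≅ Z; Ȟ^1 ≅ Z^2; Ȟ^2 ≅ 0


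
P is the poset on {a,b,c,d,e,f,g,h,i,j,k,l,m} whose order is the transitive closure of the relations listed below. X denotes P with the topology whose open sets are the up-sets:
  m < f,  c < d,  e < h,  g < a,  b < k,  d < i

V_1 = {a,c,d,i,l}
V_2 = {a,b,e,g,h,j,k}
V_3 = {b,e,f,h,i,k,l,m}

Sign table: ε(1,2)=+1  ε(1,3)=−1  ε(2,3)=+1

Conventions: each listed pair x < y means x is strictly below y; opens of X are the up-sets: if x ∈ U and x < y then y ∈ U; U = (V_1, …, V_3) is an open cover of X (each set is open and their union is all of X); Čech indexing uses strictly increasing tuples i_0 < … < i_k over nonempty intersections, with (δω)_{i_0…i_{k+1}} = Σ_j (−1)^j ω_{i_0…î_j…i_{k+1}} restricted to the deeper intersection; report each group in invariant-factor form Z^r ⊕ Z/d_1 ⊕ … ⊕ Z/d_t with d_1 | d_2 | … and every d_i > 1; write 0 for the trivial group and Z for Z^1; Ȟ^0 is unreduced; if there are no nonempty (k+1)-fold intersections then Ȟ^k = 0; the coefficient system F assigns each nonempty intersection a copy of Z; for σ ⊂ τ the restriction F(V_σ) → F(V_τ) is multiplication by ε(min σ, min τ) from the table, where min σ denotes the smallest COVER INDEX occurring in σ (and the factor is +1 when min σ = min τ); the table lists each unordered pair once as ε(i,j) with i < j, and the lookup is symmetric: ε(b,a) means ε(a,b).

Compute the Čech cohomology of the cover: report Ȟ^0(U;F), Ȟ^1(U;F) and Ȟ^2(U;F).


cover nerve:
  V12={a} V13={i,l} V23={b,e,h,k}
C dims 3,3; δ0: rk 3, SNF 1^2·2
Ȟ^0: (3−3)−0=0 ⇒ 0
Ȟ^1: (3−0)−3=0 plus torsion [2] ⇒ Z/2
Ȟ^2: (0−0)−0=0 ⇒ 0

Ȟ^0(U;F) ≅ 0,  Ȟ^1(U;F) ≅ Z/2,  Ȟ^2(U;F) ≅ 0


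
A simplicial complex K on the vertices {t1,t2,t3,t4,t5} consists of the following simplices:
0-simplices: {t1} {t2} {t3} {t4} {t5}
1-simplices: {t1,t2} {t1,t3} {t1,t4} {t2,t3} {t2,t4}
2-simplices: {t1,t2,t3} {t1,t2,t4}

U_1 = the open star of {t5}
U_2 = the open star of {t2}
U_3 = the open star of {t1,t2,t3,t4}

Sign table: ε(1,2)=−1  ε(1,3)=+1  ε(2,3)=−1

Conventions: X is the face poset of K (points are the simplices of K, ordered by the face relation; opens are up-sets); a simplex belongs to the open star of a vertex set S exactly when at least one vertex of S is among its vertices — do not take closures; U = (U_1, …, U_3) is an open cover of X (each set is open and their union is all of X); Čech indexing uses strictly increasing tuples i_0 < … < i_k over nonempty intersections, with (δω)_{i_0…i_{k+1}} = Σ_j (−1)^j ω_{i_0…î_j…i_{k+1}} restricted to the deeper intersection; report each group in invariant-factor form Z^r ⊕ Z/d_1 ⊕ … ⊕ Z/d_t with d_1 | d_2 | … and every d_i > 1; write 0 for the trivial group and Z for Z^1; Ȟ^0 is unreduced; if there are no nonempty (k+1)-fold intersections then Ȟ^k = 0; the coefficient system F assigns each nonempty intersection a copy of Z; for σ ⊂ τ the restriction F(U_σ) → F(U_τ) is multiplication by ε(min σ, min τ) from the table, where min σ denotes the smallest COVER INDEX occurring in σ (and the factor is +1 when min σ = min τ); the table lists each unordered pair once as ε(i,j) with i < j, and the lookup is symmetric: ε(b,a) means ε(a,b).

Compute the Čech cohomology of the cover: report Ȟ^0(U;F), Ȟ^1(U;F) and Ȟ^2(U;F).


Ȟ^0 ≅ Z^2; Ȟ^1 ≅ 0; Ȟ^2 ≅ 0

nerve simplices:
  U1={{t5}} U2={{t2},{t1,t2},{t2,t3},{t2,t4},{t1,t2,t3},{t1,t2,t4}} U3={{t1},{t2},{t3},{t4},{t1,t2},{t1,t3},{t1,t4},{t2,t3},{t2,t4},{t1,t2,t3},{t1,t2,t4}}
  U23={{t2},{t1,t2},{t2,t3},{t2,t4},{t1,t2,t3},{t1,t2,t4}}
C dims 3,1; δ0: rk 1, SNF 1^1
degree 0: 3−1−0 = 2 → Ȟ^0 ≅ Z^2
degree 1: 1−0−1 = 0 → Ȟ^1 ≅ 0
degree 2: 0−0−0 = 0 → Ȟ^2 ≅ 0


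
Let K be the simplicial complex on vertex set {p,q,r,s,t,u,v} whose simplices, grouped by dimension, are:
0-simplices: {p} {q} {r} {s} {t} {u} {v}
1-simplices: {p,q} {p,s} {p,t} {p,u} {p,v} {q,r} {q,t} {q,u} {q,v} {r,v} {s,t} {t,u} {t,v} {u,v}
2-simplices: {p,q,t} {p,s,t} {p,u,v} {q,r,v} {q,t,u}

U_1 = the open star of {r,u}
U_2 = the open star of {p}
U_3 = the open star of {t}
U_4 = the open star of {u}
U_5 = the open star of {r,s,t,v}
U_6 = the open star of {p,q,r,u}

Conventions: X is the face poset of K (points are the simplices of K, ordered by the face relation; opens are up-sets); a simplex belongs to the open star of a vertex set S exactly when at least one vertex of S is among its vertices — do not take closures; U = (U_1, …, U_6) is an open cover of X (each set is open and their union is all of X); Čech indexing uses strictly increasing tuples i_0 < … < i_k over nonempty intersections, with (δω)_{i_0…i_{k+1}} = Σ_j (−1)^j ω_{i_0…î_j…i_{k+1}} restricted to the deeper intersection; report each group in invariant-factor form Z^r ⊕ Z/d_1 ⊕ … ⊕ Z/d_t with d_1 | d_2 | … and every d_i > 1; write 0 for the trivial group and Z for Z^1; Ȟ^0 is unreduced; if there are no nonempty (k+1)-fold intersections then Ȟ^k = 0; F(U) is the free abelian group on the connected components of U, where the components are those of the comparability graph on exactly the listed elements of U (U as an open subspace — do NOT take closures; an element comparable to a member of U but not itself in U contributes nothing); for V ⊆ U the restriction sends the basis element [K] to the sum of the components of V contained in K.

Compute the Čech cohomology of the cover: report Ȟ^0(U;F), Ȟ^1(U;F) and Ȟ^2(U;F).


Ȟ^0 = Z, Ȟ^1 = Z^2 and Ȟ^2 = 0

nonempty overlaps:
  U1={{r},{u},{p,u},{q,r},{q,u},{r,v},{t,u},{u,v},{p,u,v},{q,r,v},{q,t,u}} U2={{p},{p,q},{p,s},{p,t},{p,u},{p,v},{p,q,t},{p,s,t},{p,u,v}} U3={{t},{p,t},{q,t},{s,t},{t,u},{t,v},{p,q,t},{p,s,t},{q,t,u}} U4={{u},{p,u},{q,u},{t,u},{u,v},{p,u,v},{q,t,u}} U5={{r},{s},{t},{v},{p,s},{p,t},{p,v},{q,r},{q,t},{q,v},{r,v},{s,t},{t,u},{t,v},{u,v},{p,q,t},{p,s,t},{p,u,v},{q,r,v},{q,t,u}} U6={{p},{q},{r},{u},{p,q},{p,s},{p,t},{p,u},{p,v},{q,r},{q,t},{q,u},{q,v},{r,v},{t,u},{u,v},{p,q,t},{p,s,t},{p,u,v},{q,r,v},{q,t,u}}
  U12={{p,u},{p,u,v}} U13={{t,u},{q,t,u}} U14={{u},{p,u},{q,u},{t,u},{u,v},{p,u,v},{q,t,u}} U15={{r},{q,r},{r,v},{t,u},{u,v},{p,u,v},{q,r,v},{q,t,u}} U16={{r},{u},{p,u},{q,r},{q,u},{r,v},{t,u},{u,v},{p,u,v},{q,r,v},{q,t,u}} U23={{p,t},{p,q,t},{p,s,t}} U24={{p,u},{p,u,v}} U25={{p,s},{p,t},{p,v},{p,q,t},{p,s,t},{p,u,v}} U26={{p},{p,q},{p,s},{p,t},{p,u},{p,v},{p,q,t},{p,s,t},{p,u,v}} U34={{t,u},{q,t,u}} U35={{t},{p,t},{q,t},{s,t},{t,u},{t,v},{p,q,t},{p,s,t},{q,t,u}} U36={{p,t},{q,t},{t,u},{p,q,t},{p,s,t},{q,t,u}} U45={{t,u},{u,v},{p,u,v},{q,t,u}} U46={{u},{p,u},{q,u},{t,u},{u,v},{p,u,v},{q,t,u}} U56={{r},{p,s},{p,t},{p,v},{q,r},{q,t},{q,v},{r,v},{t,u},{u,v},{p,q,t},{p,s,t},{p,u,v},{q,r,v},{q,t,u}}
  U124={{p,u},{p,u,v}} U125={{p,u,v}} U126={{p,u},{p,u,v}} U134={{t,u},{q,t,u}} U135={{t,u},{q,t,u}} U136={{t,u},{q,t,u}} U145={{t,u},{u,v},{p,u,v},{q,t,u}} U146={{u},{p,u},{q,u},{t,u},{u,v},{p,u,v},{q,t,u}} U156={{r},{q,r},{r,v},{t,u},{u,v},{p,u,v},{q,r,v},{q,t,u}} U235={{p,t},{p,q,t},{p,s,t}} U236={{p,t},{p,q,t},{p,s,t}} U245={{p,u,v}} U246={{p,u},{p,u,v}} U256={{p,s},{p,t},{p,v},{p,q,t},{p,s,t},{p,u,v}} U345={{t,u},{q,t,u}} U346={{t,u},{q,t,u}} U356={{p,t},{q,t},{t,u},{p,q,t},{p,s,t},{q,t,u}} U456={{t,u},{u,v},{p,u,v},{q,t,u}}
  U1245={{p,u,v}} U1246={{p,u},{p,u,v}} U1256={{p,u,v}} U1345={{t,u},{q,t,u}} U1346={{t,u},{q,t,u}} U1356={{t,u},{q,t,u}} U1456={{t,u},{u,v},{p,u,v},{q,t,u}} U2356={{p,t},{p,q,t},{p,s,t}} U2456={{p,u,v}} U3456={{t,u},{q,t,u}}
  U12456={{p,u,v}} U13456={{t,u},{q,t,u}}
components per intersection:
  U1: {{r},{q,r},{r,v},{q,r,v}} {{u},{p,u},{q,u},{t,u},{u,v},{p,u,v},{q,t,u}}
  U2: {{p},{p,q},{p,s},{p,t},{p,u},{p,v},{p,q,t},{p,s,t},{p,u,v}}
  U3: {{t},{p,t},{q,t},{s,t},{t,u},{t,v},{p,q,t},{p,s,t},{q,t,u}}
  U4: {{u},{p,u},{q,u},{t,u},{u,v},{p,u,v},{q,t,u}}
  U5: {{r},{s},{t},{v},{p,s},{p,t},{p,v},{q,r},{q,t},{q,v},{r,v},{s,t},{t,u},{t,v},{u,v},{p,q,t},{p,s,t},{p,u,v},{q,r,v},{q,t,u}}
  U6: {{p},{q},{r},{u},{p,q},{p,s},{p,t},{p,u},{p,v},{q,r},{q,t},{q,u},{q,v},{r,v},{t,u},{u,v},{p,q,t},{p,s,t},{p,u,v},{q,r,v},{q,t,u}}
  U12: {{p,u},{p,u,v}}
  U13: {{t,u},{q,t,u}}
  U14: {{u},{p,u},{q,u},{t,u},{u,v},{p,u,v},{q,t,u}}
  U15: {{r},{q,r},{r,v},{q,r,v}} {{t,u},{q,t,u}} {{u,v},{p,u,v}}
  U16: {{r},{q,r},{r,v},{q,r,v}} {{u},{p,u},{q,u},{t,u},{u,v},{p,u,v},{q,t,u}}
  U23: {{p,t},{p,q,t},{p,s,t}}
  U24: {{p,u},{p,u,v}}
  U25: {{p,s},{p,t},{p,q,t},{p,s,t}} {{p,v},{p,u,v}}
  U26: {{p},{p,q},{p,s},{p,t},{p,u},{p,v},{p,q,t},{p,s,t},{p,u,v}}
  U34: {{t,u},{q,t,u}}
  U35: {{t},{p,t},{q,t},{s,t},{t,u},{t,v},{p,q,t},{p,s,t},{q,t,u}}
  U36: {{p,t},{q,t},{t,u},{p,q,t},{p,s,t},{q,t,u}}
  U45: {{t,u},{q,t,u}} {{u,v},{p,u,v}}
  U46: {{u},{p,u},{q,u},{t,u},{u,v},{p,u,v},{q,t,u}}
  U56: {{r},{q,r},{q,v},{r,v},{q,r,v}} {{p,s},{p,t},{q,t},{t,u},{p,q,t},{p,s,t},{q,t,u}} {{p,v},{u,v},{p,u,v}}
  U124: {{p,u},{p,u,v}}
  U125: {{p,u,v}}
  U126: {{p,u},{p,u,v}}
  U134: {{t,u},{q,t,u}}
  U135: {{t,u},{q,t,u}}
  U136: {{t,u},{q,t,u}}
  U145: {{t,u},{q,t,u}} {{u,v},{p,u,v}}
  U146: {{u},{p,u},{q,u},{t,u},{u,v},{p,u,v},{q,t,u}}
  U156: {{r},{q,r},{r,v},{q,r,v}} {{t,u},{q,t,u}} {{u,v},{p,u,v}}
  U235: {{p,t},{p,q,t},{p,s,t}}
  U236: {{p,t},{p,q,t},{p,s,t}}
  U245: {{p,u,v}}
  U246: {{p,u},{p,u,v}}
  U256: {{p,s},{p,t},{p,q,t},{p,s,t}} {{p,v},{p,u,v}}
  U345: {{t,u},{q,t,u}}
  U346: {{t,u},{q,t,u}}
  U356: {{p,t},{q,t},{t,u},{p,q,t},{p,s,t},{q,t,u}}
  U456: {{t,u},{q,t,u}} {{u,v},{p,u,v}}
  U1245: {{p,u,v}}
  U1246: {{p,u},{p,u,v}}
  U1256: {{p,u,v}}
  U1345: {{t,u},{q,t,u}}
  U1346: {{t,u},{q,t,u}}
  U1356: {{t,u},{q,t,u}}
  U1456: {{t,u},{q,t,u}} {{u,v},{p,u,v}}
  U2356: {{p,t},{p,q,t},{p,s,t}}
  U2456: {{p,u,v}}
  U3456: {{t,u},{q,t,u}}
  U12456: {{p,u,v}}
  U13456: {{t,u},{q,t,u}}
C dims 7,22,23,11; δ0: rk 6, SNF 1^6; δ1: rk 14, SNF 1^14; δ2: rk 9, SNF 1^9
degree 0: 7−6−0 = 1 → Ȟ^0 ≅ Z
degree 1: 22−14−6 = 2 → Ȟ^1 ≅ Z^2
degree 2: 23−9−14 = 0 → Ȟ^2 ≅ 0


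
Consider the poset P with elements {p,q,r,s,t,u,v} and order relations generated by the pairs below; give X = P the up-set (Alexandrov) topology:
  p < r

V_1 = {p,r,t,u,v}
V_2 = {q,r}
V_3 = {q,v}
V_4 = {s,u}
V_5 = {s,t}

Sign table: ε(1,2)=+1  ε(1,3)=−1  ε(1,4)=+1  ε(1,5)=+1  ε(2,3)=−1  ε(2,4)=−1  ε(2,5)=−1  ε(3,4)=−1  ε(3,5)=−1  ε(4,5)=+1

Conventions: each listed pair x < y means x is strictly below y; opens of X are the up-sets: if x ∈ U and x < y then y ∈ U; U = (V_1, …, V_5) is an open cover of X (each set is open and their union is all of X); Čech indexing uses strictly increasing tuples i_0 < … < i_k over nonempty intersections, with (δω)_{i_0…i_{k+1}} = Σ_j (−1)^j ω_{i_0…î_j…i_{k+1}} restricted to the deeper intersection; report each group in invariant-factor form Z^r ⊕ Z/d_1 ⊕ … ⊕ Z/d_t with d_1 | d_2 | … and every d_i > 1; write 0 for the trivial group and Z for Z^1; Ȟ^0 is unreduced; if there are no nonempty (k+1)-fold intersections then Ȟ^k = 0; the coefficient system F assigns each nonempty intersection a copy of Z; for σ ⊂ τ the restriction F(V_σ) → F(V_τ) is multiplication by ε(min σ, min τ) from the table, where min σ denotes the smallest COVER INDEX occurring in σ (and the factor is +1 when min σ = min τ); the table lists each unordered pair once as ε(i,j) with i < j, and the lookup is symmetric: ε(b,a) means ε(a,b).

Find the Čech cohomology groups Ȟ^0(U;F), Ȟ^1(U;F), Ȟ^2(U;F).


nerve of the cover:
  V12={r} V13={v} V14={u} V15={t} V23={q} V45={s}
C dims 5,6; δ0: rk 4, SNF 1^4
Ȟ^0 = (5 − 4) − 0 = 1, so Ȟ^0 ≅ Z
Ȟ^1 = (6 − 0) − 4 = 2, so Ȟ^1 ≅ Z^2
Ȟ^2 = (0 − 0) − 0 = 0, so Ȟ^2 ≅ 0

Ȟ^0 ≅ Z; Ȟ^1 ≅ Z^2; Ȟ^2 ≅ 0


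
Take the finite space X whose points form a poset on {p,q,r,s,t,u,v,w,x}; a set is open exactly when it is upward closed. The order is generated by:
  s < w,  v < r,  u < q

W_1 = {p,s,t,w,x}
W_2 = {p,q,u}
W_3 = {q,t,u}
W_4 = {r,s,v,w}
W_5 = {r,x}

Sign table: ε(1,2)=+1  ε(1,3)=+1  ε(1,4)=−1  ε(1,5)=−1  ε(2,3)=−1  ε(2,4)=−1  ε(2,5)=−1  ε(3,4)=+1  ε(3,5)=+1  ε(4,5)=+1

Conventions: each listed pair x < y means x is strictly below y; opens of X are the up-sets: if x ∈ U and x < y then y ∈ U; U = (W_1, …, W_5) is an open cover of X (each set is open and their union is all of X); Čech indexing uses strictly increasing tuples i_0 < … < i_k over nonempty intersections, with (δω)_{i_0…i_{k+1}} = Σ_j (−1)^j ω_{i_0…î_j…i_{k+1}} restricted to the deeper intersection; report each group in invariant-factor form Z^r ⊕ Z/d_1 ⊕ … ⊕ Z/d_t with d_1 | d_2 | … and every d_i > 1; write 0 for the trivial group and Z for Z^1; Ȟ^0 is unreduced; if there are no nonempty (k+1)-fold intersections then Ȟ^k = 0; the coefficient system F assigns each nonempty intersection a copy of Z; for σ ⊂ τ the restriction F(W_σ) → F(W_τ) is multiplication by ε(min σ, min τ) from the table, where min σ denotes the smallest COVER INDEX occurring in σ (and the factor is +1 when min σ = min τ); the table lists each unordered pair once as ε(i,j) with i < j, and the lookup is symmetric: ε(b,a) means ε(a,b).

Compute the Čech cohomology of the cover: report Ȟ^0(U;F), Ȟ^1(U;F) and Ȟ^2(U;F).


Ȟ^0 ≅ 0,  Ȟ^1 ≅ Z ⊕ Z/2,  Ȟ^2 ≅ 0

nonempty intersections:
  W12={p} W13={t} W14={s,w} W15={x} W23={q,u} W45={r}
C dims 5,6; δ0: rk 5, SNF 1^4·2
Ȟ^0: (5−5)−0=0 ⇒ 0
Ȟ^1: (6−0)−5=1 plus torsion [2] ⇒ Z ⊕ Z/2
Ȟ^2: (0−0)−0=0 ⇒ 0


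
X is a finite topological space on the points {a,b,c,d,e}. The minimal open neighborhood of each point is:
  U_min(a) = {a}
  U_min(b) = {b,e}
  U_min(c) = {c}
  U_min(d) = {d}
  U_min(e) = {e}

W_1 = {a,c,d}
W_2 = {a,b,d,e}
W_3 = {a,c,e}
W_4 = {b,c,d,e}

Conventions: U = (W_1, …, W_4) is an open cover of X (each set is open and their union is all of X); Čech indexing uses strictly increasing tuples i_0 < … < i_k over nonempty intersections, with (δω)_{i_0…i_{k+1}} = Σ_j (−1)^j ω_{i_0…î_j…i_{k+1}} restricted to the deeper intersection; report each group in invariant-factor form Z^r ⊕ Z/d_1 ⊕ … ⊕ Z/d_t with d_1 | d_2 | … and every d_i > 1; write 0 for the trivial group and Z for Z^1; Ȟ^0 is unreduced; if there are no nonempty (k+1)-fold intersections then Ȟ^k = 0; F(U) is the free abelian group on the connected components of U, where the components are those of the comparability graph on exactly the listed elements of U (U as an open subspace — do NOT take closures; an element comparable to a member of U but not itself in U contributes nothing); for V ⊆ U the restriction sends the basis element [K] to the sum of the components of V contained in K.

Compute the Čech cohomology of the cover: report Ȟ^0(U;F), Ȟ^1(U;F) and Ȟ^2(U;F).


Ȟ^0 ≅ Z^4, Ȟ^1 ≅ 0, Ȟ^2 ≅ 0

nerve simplices:
  W12={a,d} W13={a,c} W14={c,d} W23={a,e} W24={b,d,e} W34={c,e}
  W123={a} W124={d} W134={c} W234={e}
components per intersection:
  W1: {a} {c} {d}
  W2: {a} {b,e} {d}
  W3: {a} {c} {e}
  W4: {b,e} {c} {d}
  W12: {a} {d}
  W13: {a} {c}
  W14: {c} {d}
  W23: {a} {e}
  W24: {b,e} {d}
  W34: {c} {e}
  W123: {a}
  W124: {d}
  W134: {c}
  W234: {e}
C dims 12,12,4; δ0: rk 8, SNF 1^8; δ1: rk 4, SNF 1^4
degree 0: 12−8−0 = 4 → Ȟ^0 ≅ Z^4
degree 1: 12−4−8 = 0 → Ȟ^1 ≅ 0
degree 2: 4−0−4 = 0 → Ȟ^2 ≅ 0
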